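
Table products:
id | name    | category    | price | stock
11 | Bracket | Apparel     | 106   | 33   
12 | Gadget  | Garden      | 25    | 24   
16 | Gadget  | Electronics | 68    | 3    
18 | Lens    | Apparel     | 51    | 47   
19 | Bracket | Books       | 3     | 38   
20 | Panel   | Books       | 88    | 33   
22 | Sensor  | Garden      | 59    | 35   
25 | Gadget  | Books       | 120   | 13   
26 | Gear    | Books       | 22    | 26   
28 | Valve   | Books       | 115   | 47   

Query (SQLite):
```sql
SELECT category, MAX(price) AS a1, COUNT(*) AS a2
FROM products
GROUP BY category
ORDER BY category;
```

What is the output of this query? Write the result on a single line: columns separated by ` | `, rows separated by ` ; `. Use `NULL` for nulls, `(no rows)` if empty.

Apparel | 106 | 2 ; Books | 120 | 5 ; Electronics | 68 | 1 ; Garden | 59 | 2

Group products by category.
Per group compute: MAX(price), COUNT(*).
  Apparel: ids {11, 18} → MAX(price)=106, COUNT(*)=2
  Books: ids {19, 20, 25, 26, 28} → MAX(price)=120, COUNT(*)=5
  Electronics: ids {16} → MAX(price)=68, COUNT(*)=1
  Garden: ids {12, 22} → MAX(price)=59, COUNT(*)=2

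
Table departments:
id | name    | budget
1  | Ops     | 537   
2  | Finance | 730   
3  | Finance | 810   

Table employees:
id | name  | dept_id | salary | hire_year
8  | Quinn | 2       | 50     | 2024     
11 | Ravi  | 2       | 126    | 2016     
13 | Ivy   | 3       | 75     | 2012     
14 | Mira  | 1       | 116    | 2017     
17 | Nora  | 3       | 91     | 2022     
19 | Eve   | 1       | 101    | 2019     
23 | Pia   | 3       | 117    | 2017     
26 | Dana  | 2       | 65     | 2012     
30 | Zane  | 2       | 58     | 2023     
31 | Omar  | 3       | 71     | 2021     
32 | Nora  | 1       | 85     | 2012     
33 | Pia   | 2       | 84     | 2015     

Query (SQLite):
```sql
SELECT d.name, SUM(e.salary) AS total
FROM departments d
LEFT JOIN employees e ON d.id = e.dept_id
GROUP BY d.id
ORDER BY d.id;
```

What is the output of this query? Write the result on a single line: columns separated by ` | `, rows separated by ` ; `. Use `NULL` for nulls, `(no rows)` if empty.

LEFT JOIN keeps every departments row; unmatched ones get NULL for employees columns.
Group by departments.id and compute SUM(e.salary). SUM over an all-NULL group is NULL.
  1: ids {14, 19, 32} → SUM(e.salary)=302
  2: ids {8, 11, 26, 30, 33} → SUM(e.salary)=383
  3: ids {13, 17, 23, 31} → SUM(e.salary)=354

Ops | 302 ; Finance | 383 ; Finance | 354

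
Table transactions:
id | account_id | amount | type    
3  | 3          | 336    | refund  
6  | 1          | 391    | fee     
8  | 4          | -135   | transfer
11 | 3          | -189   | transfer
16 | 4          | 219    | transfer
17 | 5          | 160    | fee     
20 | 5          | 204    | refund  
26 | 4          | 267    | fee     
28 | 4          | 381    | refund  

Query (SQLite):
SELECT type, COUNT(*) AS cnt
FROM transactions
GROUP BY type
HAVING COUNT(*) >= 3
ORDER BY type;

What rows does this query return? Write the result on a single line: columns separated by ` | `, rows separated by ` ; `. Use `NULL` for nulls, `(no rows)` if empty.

fee | 3 ; refund | 3 ; transfer | 3

Partition transactions by type; compute COUNT(*) within each group.
HAVING: keep groups with count ≥ 3.
  fee: ids {6, 17, 26} → COUNT(*)=3
  refund: ids {3, 20, 28} → COUNT(*)=3
  transfer: ids {8, 11, 16} → COUNT(*)=3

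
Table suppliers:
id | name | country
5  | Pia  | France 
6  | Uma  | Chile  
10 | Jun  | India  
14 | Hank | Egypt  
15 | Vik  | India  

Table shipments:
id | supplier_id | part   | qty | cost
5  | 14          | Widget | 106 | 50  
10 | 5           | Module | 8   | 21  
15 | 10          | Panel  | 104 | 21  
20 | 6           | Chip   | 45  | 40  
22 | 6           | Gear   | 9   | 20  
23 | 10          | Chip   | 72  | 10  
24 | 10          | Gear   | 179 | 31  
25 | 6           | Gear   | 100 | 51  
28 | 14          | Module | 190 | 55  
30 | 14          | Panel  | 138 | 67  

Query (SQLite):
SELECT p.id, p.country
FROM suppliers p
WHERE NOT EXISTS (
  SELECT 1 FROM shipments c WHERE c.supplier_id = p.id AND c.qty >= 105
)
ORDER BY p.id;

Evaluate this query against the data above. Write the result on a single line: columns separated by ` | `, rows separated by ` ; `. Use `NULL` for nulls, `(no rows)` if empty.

5 | France ; 6 | Chile ; 15 | India

For each suppliers row, check whether any shipments with matching supplier_id has qty >= 105.
Keep rows where that is false.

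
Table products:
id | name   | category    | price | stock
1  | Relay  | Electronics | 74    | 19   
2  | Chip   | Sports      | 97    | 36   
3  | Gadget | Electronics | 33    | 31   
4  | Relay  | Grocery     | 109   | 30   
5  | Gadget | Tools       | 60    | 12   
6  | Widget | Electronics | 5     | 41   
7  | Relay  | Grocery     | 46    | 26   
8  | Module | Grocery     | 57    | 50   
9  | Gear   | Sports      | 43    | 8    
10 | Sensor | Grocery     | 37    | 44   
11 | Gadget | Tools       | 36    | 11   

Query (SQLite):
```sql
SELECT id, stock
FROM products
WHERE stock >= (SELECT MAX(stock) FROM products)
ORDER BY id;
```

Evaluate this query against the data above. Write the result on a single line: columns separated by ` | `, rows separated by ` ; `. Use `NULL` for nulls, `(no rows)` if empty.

8 | 50

Scalar subquery: MAX(stock) over all products rows = 50.
Keep rows where stock >= that value.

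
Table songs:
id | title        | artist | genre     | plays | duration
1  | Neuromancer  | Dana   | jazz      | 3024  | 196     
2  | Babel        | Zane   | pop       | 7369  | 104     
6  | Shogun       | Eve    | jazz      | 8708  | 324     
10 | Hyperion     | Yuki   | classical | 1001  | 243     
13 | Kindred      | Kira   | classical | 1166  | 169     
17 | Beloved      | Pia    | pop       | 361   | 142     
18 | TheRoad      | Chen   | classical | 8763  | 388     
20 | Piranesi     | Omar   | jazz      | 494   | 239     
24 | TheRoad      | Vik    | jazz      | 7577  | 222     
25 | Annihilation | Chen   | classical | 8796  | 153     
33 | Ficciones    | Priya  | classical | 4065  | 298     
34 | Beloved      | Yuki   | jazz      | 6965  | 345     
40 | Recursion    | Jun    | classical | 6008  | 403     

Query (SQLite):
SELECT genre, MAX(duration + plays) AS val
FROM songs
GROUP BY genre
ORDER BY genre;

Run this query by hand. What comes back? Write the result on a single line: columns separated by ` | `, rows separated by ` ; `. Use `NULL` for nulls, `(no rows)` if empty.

classical | 9151 ; jazz | 9032 ; pop | 7473

For each row compute duration + plays.
Group by genre; take MAX of the expression per group.
  classical: ids {10, 13, 18, 25, 33, 40} → MAX(duration + plays)=9151
  jazz: ids {1, 6, 20, 24, 34} → MAX(duration + plays)=9032
  pop: ids {2, 17} → MAX(duration + plays)=7473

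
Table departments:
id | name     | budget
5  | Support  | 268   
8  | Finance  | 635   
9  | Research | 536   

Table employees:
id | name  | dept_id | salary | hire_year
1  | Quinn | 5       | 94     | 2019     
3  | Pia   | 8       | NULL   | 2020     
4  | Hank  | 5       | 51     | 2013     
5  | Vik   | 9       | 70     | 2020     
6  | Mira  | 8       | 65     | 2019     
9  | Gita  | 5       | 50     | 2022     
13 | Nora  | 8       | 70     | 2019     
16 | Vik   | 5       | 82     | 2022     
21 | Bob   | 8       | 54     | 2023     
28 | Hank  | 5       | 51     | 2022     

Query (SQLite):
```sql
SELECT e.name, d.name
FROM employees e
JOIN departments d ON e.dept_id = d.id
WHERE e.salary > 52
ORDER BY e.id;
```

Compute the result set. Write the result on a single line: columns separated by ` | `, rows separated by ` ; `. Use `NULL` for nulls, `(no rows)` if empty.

Quinn | Support ; Vik | Research ; Mira | Finance ; Nora | Finance ; Vik | Support ; Bob | Finance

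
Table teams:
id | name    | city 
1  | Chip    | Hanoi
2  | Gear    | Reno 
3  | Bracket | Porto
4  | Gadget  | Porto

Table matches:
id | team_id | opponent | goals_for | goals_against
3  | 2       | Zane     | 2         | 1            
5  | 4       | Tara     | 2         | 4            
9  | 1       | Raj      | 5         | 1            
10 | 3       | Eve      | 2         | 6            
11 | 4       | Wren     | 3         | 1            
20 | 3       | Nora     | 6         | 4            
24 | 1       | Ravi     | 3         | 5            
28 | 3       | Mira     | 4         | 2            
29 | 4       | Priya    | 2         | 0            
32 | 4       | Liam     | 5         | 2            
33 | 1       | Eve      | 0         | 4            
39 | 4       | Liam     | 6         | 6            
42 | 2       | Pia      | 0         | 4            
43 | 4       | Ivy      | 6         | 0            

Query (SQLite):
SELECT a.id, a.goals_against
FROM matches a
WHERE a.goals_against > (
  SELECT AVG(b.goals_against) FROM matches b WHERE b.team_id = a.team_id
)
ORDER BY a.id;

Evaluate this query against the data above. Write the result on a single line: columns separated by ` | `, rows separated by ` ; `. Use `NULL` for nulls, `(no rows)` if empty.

For each matches row a, compute AVG(goals_against) over rows sharing a.team_id.
Keep row a if a.goals_against > that per-group AVG.
  team_id=1: AVG(goals_against) = 3.333333
  team_id=2: AVG(goals_against) = 2.5
  team_id=3: AVG(goals_against) = 4.0
  team_id=4: AVG(goals_against) = 2.166667

5 | 4 ; 10 | 6 ; 24 | 5 ; 33 | 4 ; 39 | 6 ; 42 | 4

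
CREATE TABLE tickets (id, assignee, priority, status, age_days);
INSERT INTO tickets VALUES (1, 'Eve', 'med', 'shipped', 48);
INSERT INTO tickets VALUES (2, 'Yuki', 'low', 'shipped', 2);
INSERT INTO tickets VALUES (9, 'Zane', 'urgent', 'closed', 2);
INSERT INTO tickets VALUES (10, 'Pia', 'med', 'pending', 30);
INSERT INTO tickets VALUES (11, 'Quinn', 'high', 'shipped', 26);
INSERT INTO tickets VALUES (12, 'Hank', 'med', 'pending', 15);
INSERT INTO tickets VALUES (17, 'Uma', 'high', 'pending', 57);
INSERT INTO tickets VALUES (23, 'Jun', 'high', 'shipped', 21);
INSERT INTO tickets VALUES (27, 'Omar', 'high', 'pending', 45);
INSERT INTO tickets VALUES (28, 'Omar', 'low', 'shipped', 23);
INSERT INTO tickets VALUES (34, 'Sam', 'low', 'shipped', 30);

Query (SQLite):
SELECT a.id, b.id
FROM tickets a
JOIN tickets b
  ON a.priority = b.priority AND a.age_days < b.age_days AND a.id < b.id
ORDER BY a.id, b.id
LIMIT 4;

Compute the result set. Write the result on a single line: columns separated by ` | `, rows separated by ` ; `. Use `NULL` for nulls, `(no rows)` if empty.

Pairs (a,b) with same priority, a.age_days < b.age_days, a.id < b.id.
priority groups: high:{11,17,23,27} low:{2,28,34} med:{1,10,12} urgent:{9}
Ordered by (a.id, b.id); first 4.

2 | 28 ; 2 | 34 ; 11 | 17 ; 11 | 27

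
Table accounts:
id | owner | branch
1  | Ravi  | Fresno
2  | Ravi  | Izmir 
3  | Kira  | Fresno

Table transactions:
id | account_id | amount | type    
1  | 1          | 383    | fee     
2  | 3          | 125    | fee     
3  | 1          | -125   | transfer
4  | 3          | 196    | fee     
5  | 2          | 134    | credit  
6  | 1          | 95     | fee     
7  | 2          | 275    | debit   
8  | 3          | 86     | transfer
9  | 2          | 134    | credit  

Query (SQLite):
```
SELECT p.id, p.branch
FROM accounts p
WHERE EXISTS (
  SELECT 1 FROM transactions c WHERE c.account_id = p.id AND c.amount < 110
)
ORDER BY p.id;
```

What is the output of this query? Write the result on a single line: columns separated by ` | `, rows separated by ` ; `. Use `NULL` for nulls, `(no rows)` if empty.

For each accounts row, check whether any transactions with matching account_id has amount < 110.
Keep rows where that is true.

1 | Fresno ; 3 | Fresno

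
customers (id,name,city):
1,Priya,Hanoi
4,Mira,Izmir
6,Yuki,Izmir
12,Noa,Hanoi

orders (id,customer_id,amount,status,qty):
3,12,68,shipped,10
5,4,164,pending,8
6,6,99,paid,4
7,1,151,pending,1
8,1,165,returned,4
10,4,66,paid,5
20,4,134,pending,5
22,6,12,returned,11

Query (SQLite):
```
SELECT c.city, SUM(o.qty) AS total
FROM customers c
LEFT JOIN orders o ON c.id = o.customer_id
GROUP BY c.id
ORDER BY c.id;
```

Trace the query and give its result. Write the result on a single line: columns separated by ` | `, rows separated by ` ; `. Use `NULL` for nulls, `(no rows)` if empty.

Hanoi | 5 ; Izmir | 18 ; Izmir | 15 ; Hanoi | 10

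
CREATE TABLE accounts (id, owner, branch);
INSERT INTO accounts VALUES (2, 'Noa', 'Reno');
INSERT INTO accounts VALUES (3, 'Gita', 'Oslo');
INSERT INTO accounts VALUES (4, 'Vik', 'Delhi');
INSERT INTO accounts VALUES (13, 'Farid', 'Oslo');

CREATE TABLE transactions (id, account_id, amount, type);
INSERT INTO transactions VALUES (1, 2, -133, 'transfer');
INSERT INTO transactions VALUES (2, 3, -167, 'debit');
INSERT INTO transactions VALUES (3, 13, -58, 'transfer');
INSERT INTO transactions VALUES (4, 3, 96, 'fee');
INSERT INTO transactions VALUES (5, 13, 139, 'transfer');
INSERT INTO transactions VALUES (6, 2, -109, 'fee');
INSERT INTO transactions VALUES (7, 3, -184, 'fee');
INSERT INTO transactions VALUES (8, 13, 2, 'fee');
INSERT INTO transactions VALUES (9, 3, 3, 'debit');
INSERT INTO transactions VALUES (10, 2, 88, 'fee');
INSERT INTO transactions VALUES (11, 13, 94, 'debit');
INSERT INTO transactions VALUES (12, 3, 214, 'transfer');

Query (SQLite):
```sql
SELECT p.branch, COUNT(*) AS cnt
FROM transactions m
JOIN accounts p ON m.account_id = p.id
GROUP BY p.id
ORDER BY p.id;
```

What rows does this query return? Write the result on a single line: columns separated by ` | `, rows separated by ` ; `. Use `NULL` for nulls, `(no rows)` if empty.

Reno | 3 ; Oslo | 5 ; Oslo | 4

Join each transactions row to its accounts via account_id.
Group joined rows by accounts.id; compute COUNT(*) per group.
  2: ids {1, 6, 10} → COUNT(*)=3
  3: ids {2, 4, 7, 9, 12} → COUNT(*)=5
  13: ids {3, 5, 8, 11} → COUNT(*)=4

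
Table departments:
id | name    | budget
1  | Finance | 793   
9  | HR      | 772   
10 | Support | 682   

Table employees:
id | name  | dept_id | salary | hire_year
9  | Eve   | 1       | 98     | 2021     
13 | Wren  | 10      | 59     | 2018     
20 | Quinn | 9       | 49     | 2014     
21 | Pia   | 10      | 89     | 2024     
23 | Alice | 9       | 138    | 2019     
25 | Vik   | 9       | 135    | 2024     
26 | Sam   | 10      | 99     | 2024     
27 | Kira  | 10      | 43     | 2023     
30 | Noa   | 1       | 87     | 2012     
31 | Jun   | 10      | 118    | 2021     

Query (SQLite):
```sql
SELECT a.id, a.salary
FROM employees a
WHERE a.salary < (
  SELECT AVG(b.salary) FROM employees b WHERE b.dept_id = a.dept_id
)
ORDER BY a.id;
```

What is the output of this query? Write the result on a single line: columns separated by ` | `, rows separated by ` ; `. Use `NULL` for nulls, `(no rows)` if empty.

13 | 59 ; 20 | 49 ; 27 | 43 ; 30 | 87

For each employees row a, compute AVG(salary) over rows sharing a.dept_id.
Keep row a if a.salary < that per-group AVG.
  dept_id=1: AVG(salary) = 92.5
  dept_id=9: AVG(salary) = 107.333333
  dept_id=10: AVG(salary) = 81.6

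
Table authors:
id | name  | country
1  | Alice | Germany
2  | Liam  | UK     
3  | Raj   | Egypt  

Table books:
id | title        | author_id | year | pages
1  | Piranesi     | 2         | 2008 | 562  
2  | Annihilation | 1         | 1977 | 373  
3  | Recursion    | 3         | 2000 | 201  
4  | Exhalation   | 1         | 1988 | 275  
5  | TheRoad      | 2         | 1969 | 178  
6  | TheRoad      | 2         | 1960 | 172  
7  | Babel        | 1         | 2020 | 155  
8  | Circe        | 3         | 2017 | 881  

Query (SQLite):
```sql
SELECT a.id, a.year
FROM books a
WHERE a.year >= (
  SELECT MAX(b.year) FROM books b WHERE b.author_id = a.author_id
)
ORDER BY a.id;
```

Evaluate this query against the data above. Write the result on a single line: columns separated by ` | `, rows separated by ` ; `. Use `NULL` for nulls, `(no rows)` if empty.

For each books row a, compute MAX(year) over rows sharing a.author_id.
Keep row a if a.year >= that per-group MAX.
  author_id=1: MAX(year) = 2020
  author_id=2: MAX(year) = 2008
  author_id=3: MAX(year) = 2017

1 | 2008 ; 7 | 2020 ; 8 | 2017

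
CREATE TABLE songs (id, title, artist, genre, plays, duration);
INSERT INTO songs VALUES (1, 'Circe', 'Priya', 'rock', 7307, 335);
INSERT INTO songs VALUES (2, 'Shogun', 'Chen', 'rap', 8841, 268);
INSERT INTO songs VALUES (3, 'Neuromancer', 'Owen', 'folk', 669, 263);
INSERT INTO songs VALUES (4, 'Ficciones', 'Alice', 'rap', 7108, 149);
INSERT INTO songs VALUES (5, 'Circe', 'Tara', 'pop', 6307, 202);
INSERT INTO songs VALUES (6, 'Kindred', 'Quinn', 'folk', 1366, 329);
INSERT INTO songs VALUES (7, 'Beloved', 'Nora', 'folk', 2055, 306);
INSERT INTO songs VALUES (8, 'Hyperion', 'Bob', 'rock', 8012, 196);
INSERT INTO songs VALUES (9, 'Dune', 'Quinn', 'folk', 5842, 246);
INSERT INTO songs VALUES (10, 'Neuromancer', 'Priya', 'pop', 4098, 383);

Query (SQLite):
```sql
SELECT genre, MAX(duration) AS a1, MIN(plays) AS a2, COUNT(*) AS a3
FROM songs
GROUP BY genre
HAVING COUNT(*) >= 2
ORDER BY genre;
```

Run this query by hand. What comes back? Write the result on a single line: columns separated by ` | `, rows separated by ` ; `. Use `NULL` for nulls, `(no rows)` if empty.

folk | 329 | 669 | 4 ; pop | 383 | 4098 | 2 ; rap | 268 | 7108 | 2 ; rock | 335 | 7307 | 2

Group songs by genre.
Per group compute: MAX(duration), MIN(plays), COUNT(*).
HAVING: drop groups with fewer than 2 rows.
  folk: ids {3, 6, 7, 9} → MAX(duration)=329, MIN(plays)=669, COUNT(*)=4
  pop: ids {5, 10} → MAX(duration)=383, MIN(plays)=4098, COUNT(*)=2
  rap: ids {2, 4} → MAX(duration)=268, MIN(plays)=7108, COUNT(*)=2
  rock: ids {1, 8} → MAX(duration)=335, MIN(plays)=7307, COUNT(*)=2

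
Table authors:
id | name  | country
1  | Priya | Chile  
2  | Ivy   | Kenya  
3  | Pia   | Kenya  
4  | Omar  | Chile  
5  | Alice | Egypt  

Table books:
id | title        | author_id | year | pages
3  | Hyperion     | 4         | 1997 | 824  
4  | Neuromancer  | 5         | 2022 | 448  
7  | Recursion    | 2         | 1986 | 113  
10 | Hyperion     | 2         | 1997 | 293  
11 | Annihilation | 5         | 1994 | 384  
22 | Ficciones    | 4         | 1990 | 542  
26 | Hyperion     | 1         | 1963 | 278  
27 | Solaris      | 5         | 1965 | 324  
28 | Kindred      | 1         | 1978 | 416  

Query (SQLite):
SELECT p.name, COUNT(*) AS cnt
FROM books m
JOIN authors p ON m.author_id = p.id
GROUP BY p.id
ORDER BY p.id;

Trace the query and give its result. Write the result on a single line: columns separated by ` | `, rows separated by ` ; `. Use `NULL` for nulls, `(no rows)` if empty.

Join each books row to its authors via author_id.
Group joined rows by authors.id; compute COUNT(*) per group.
  1: ids {26, 28} → COUNT(*)=2
  2: ids {7, 10} → COUNT(*)=2
  4: ids {3, 22} → COUNT(*)=2
  5: ids {4, 11, 27} → COUNT(*)=3

Priya | 2 ; Ivy | 2 ; Omar | 2 ; Alice | 3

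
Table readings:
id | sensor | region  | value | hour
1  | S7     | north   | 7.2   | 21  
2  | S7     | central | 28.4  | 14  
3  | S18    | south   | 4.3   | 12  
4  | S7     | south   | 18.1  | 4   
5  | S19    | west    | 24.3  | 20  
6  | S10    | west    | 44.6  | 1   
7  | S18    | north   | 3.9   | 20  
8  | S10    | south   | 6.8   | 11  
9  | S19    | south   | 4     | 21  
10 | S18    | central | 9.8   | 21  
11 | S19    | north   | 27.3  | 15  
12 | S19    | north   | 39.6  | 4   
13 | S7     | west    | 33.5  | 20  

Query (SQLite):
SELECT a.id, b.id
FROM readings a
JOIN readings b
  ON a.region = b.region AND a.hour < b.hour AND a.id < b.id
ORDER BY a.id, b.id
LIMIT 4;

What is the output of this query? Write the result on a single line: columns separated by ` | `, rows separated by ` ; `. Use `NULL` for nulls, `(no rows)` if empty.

Pairs (a,b) with same region, a.hour < b.hour, a.id < b.id.
region groups: central:{2,10} north:{1,7,11,12} south:{3,4,8,9} west:{5,6,13}
Ordered by (a.id, b.id); first 4.

2 | 10 ; 3 | 9 ; 4 | 8 ; 4 | 9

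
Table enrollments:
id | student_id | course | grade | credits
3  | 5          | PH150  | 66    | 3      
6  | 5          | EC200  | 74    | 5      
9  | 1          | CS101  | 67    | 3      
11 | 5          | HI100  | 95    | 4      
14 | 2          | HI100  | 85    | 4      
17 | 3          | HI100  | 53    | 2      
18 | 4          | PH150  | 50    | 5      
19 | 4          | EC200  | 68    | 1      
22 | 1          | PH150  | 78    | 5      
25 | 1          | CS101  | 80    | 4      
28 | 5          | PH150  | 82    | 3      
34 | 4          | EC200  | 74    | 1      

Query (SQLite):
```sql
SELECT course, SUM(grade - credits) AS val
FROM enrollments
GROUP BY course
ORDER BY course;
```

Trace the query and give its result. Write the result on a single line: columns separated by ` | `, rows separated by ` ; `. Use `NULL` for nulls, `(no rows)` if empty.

For each row compute grade - credits.
Group by course; take SUM of the expression per group.
  CS101: ids {9, 25} → SUM(grade - credits)=140
  EC200: ids {6, 19, 34} → SUM(grade - credits)=209
  HI100: ids {11, 14, 17} → SUM(grade - credits)=223
  PH150: ids {3, 18, 22, 28} → SUM(grade - credits)=260

CS101 | 140 ; EC200 | 209 ; HI100 | 223 ; PH150 | 260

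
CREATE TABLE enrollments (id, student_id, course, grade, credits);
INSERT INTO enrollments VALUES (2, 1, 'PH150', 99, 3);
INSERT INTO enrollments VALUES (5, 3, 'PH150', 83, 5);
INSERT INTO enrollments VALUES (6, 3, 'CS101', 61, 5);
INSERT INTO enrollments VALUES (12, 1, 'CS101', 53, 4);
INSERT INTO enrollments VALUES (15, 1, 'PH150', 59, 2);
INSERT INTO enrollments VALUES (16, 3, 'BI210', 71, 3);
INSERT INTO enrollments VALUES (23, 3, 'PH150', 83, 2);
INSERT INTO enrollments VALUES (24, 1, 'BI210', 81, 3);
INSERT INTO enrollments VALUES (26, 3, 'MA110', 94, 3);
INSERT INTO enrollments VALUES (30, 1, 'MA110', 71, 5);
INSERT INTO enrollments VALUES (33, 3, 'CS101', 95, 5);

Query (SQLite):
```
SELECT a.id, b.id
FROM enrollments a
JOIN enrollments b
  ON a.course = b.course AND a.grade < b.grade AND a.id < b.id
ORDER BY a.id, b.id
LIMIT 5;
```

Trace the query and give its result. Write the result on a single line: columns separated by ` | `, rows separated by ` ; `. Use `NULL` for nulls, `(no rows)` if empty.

Pairs (a,b) with same course, a.grade < b.grade, a.id < b.id.
course groups: BI210:{16,24} CS101:{6,12,33} MA110:{26,30} PH150:{2,5,15,23}
Ordered by (a.id, b.id); first 5.

6 | 33 ; 12 | 33 ; 15 | 23 ; 16 | 24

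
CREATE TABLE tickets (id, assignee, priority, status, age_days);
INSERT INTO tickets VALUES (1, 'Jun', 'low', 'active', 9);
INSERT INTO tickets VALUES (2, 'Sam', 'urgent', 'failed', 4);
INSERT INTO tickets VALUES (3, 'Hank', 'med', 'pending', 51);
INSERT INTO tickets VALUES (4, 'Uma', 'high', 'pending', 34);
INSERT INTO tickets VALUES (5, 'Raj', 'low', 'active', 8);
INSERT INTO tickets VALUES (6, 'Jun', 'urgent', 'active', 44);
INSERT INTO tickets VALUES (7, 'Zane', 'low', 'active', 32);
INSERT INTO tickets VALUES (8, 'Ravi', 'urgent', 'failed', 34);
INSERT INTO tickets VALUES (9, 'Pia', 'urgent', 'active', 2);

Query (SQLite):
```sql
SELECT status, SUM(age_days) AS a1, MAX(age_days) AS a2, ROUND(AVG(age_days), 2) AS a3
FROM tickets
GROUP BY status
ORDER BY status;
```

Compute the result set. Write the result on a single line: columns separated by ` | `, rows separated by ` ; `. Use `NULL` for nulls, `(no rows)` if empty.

active | 95 | 44 | 19 ; failed | 38 | 34 | 19 ; pending | 85 | 51 | 42.5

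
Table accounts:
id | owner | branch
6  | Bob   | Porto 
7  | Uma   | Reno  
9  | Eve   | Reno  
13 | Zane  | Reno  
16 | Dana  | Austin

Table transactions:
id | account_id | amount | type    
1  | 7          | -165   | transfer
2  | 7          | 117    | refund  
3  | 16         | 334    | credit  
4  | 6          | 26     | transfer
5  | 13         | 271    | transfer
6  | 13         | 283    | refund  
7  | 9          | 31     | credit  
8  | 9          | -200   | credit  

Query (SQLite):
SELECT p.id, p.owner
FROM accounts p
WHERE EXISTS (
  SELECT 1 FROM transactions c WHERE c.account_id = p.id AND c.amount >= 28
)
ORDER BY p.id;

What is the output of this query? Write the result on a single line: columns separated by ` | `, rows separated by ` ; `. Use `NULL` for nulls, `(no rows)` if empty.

7 | Uma ; 9 | Eve ; 13 | Zane ; 16 | Dana

For each accounts row, check whether any transactions with matching account_id has amount >= 28.
Keep rows where that is true.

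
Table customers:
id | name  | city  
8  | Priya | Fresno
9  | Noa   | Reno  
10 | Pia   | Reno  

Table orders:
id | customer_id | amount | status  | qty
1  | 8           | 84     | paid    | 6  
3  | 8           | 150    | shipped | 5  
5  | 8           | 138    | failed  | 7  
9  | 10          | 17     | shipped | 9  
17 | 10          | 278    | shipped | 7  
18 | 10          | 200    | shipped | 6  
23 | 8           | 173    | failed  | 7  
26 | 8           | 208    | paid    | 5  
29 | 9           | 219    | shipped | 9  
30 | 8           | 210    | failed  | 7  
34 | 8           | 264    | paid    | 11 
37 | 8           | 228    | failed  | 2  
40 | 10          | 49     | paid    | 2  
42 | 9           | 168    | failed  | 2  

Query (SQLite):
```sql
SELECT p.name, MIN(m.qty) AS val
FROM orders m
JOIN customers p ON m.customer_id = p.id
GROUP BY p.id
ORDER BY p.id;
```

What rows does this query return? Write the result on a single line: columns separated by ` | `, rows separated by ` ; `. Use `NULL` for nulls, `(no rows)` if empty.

Priya | 2 ; Noa | 2 ; Pia | 2

Join each orders row to its customers via customer_id.
Group joined rows by customers.id; compute MIN(m.qty) per group.
  8: ids {1, 3, 5, 23, 26, 30, 34, 37} → MIN(m.qty)=2
  9: ids {29, 42} → MIN(m.qty)=2
  10: ids {9, 17, 18, 40} → MIN(m.qty)=2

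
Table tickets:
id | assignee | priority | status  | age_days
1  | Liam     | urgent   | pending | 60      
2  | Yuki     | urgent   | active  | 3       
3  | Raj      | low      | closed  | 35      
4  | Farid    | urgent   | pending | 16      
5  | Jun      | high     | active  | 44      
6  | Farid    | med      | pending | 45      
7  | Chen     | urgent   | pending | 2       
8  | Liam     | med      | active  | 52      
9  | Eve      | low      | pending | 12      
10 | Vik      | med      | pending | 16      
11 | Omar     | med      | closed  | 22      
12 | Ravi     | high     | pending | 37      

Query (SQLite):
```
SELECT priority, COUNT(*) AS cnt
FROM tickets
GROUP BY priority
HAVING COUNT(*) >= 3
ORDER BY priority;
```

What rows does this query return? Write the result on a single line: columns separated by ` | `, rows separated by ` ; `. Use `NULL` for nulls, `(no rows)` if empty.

med | 4 ; urgent | 4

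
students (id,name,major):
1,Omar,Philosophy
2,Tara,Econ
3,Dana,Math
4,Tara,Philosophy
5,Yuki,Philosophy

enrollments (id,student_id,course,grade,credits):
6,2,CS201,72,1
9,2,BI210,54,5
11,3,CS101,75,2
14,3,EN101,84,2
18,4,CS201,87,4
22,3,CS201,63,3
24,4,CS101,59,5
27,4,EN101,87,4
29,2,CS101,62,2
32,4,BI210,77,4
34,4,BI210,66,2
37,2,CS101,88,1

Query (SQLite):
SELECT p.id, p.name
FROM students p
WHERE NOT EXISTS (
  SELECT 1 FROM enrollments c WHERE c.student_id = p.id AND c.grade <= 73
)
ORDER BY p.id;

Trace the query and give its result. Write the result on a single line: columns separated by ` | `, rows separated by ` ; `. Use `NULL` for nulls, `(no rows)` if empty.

1 | Omar ; 5 | Yuki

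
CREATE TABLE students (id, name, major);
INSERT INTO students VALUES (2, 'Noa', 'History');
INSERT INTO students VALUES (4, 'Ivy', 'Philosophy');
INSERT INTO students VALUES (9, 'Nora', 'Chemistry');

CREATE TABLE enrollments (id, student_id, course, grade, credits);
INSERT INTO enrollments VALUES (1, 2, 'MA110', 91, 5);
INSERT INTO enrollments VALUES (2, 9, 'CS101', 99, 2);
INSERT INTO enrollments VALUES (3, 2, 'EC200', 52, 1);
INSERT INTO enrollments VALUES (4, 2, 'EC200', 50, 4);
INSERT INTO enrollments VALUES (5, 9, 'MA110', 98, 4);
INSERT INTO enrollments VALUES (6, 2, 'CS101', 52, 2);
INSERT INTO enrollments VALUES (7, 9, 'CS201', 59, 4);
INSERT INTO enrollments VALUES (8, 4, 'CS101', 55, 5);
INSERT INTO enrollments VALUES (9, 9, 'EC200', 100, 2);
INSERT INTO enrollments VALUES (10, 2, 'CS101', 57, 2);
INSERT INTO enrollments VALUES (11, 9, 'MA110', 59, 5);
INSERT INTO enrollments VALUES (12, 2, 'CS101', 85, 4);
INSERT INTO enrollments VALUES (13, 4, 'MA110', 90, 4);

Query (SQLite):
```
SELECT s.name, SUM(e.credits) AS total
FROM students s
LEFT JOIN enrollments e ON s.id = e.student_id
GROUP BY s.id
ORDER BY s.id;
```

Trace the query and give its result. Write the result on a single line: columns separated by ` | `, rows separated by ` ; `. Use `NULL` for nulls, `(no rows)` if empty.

LEFT JOIN keeps every students row; unmatched ones get NULL for enrollments columns.
Group by students.id and compute SUM(e.credits). SUM over an all-NULL group is NULL.
  2: ids {1, 3, 4, 6, 10, 12} → SUM(e.credits)=18
  4: ids {8, 13} → SUM(e.credits)=9
  9: ids {2, 5, 7, 9, 11} → SUM(e.credits)=17

Noa | 18 ; Ivy | 9 ; Nora | 17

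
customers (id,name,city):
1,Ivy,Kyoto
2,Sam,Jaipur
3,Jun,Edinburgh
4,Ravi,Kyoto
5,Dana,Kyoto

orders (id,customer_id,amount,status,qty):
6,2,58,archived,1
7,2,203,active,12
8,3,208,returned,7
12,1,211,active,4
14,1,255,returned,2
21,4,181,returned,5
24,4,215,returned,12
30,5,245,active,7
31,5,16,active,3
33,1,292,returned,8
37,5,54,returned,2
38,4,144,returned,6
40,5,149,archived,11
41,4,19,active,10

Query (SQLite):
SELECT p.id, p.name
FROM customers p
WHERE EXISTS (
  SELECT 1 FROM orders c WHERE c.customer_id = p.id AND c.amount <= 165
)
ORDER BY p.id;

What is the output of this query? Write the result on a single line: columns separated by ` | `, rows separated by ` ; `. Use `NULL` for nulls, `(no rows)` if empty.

For each customers row, check whether any orders with matching customer_id has amount <= 165.
Keep rows where that is true.

2 | Sam ; 4 | Ravi ; 5 | Dana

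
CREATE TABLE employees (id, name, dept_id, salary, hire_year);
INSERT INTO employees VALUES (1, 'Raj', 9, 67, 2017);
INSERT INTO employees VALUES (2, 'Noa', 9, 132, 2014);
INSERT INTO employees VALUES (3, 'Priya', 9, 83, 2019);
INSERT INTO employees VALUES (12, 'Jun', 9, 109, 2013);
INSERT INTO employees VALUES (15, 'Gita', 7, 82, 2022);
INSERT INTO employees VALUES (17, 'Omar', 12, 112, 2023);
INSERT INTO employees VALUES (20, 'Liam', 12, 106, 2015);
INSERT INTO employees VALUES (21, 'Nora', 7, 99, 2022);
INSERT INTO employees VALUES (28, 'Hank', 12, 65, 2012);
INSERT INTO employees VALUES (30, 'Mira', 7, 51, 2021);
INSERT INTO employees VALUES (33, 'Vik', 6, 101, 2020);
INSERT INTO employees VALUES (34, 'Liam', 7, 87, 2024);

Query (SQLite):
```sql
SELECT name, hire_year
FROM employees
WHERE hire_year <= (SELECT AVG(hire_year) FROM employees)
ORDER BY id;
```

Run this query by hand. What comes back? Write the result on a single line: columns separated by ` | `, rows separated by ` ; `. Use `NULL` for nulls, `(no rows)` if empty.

Scalar subquery: AVG(hire_year) over all employees rows = 2018.5.
Keep rows where hire_year <= that value.

Raj | 2017 ; Noa | 2014 ; Jun | 2013 ; Liam | 2015 ; Hank | 2012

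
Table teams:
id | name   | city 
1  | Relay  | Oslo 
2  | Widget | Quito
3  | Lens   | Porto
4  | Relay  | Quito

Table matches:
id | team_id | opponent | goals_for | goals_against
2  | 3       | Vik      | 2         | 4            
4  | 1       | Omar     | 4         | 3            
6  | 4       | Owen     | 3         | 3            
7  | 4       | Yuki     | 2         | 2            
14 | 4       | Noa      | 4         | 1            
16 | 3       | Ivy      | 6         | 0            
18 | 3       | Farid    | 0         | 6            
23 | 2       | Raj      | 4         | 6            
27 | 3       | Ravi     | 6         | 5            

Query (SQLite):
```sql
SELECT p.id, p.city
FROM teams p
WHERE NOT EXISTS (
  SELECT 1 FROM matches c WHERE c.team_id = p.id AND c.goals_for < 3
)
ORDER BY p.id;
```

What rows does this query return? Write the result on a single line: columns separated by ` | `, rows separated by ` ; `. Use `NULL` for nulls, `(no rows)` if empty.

1 | Oslo ; 2 | Quito

For each teams row, check whether any matches with matching team_id has goals_for < 3.
Keep rows where that is false.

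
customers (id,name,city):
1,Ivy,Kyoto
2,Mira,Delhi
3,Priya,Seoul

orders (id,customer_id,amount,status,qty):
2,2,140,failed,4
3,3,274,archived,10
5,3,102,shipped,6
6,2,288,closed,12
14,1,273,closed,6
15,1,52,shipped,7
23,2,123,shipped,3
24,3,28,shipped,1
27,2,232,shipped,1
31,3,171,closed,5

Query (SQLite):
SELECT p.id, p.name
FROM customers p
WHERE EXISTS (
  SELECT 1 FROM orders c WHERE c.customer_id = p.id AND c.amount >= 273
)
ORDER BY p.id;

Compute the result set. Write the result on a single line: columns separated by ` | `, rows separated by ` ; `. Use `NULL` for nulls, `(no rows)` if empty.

1 | Ivy ; 2 | Mira ; 3 | Priya

For each customers row, check whether any orders with matching customer_id has amount >= 273.
Keep rows where that is true.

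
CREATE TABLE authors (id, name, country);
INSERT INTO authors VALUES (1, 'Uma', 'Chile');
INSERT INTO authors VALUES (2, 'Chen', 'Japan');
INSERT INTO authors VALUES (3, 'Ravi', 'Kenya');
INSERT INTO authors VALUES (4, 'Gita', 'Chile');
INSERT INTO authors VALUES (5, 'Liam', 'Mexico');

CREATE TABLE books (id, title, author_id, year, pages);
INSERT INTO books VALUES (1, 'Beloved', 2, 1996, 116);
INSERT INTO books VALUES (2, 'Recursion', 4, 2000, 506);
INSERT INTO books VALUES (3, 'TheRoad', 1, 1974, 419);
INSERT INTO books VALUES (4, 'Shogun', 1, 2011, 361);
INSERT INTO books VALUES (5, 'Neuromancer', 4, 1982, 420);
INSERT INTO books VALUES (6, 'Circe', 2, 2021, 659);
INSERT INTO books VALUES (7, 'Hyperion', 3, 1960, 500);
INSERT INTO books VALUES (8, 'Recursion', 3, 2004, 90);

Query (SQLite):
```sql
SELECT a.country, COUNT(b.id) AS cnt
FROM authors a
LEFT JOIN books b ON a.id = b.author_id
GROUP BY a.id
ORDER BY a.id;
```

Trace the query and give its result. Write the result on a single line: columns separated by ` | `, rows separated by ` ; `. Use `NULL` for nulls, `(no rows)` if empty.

Chile | 2 ; Japan | 2 ; Kenya | 2 ; Chile | 2 ; Mexico | 0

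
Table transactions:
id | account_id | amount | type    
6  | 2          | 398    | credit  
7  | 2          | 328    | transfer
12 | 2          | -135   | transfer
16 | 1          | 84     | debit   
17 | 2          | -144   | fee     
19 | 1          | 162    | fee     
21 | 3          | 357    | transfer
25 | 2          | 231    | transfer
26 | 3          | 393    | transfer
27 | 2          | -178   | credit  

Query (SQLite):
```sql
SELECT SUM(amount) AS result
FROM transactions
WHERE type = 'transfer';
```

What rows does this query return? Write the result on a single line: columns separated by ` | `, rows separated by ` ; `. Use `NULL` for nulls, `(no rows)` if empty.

Rows where type='transfer' → amount values: [328, -135, 357, 231, 393].
SUM of non-NULL values = 1174.

1174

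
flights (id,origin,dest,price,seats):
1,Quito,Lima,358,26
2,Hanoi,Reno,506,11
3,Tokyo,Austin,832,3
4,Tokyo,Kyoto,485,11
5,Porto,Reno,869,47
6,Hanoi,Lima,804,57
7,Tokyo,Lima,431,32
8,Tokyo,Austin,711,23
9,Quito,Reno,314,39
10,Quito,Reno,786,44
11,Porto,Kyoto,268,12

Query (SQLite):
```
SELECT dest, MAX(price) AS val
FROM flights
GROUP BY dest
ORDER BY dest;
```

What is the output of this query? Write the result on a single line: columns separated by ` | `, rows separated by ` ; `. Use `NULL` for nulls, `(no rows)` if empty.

Austin | 832 ; Kyoto | 485 ; Lima | 804 ; Reno | 869

Partition flights by dest; compute MAX(price) within each group.
  Austin: ids {3, 8} → MAX(price)=832
  Kyoto: ids {4, 11} → MAX(price)=485
  Lima: ids {1, 6, 7} → MAX(price)=804
  Reno: ids {2, 5, 9, 10} → MAX(price)=869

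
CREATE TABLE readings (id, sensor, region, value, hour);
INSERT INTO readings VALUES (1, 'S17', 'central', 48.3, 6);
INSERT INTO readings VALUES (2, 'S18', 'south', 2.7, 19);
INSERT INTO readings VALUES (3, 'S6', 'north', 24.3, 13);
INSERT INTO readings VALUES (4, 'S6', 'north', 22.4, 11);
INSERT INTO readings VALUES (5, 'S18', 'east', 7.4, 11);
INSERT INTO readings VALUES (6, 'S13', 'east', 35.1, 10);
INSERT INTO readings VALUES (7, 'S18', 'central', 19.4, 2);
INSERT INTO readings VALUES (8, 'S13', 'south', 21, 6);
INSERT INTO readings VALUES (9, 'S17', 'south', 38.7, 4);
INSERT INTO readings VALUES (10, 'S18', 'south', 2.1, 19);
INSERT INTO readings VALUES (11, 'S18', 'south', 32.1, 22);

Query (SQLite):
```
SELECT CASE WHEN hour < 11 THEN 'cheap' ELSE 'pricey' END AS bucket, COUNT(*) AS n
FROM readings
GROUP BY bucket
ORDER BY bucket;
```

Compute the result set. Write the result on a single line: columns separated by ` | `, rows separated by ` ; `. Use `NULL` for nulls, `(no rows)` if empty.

cheap | 5 ; pricey | 6

Bucket rows by hour < 11 → 'cheap' else 'pricey'; count each bucket.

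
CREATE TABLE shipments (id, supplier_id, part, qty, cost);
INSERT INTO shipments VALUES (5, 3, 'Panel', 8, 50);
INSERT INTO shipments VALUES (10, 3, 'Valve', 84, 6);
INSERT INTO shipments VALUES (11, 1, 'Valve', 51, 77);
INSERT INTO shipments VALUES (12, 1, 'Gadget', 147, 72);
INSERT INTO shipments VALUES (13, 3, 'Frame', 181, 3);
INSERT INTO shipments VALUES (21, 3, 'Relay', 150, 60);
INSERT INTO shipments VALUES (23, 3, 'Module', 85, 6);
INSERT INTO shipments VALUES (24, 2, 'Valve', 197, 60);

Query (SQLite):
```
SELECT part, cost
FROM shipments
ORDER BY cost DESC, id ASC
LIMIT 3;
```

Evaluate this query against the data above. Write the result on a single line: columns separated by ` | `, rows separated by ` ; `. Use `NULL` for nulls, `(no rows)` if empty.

Sort by cost desc, tiebreak id asc: (77, id=11), (72, id=12), (60, id=21), (60, id=24), (50, id=5), (6, id=10) …. Take first 3.

Valve | 77 ; Gadget | 72 ; Relay | 60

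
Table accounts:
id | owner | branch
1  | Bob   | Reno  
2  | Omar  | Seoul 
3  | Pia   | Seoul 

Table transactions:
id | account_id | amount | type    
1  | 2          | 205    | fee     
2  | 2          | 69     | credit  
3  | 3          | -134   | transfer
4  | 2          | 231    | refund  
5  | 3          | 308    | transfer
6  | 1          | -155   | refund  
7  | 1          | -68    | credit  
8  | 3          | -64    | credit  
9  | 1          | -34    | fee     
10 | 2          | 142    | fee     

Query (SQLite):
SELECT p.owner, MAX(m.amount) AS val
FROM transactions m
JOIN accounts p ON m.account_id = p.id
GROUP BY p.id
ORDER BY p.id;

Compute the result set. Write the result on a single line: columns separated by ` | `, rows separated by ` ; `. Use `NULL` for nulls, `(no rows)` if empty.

Join each transactions row to its accounts via account_id.
Group joined rows by accounts.id; compute MAX(m.amount) per group.
  1: ids {6, 7, 9} → MAX(m.amount)=-34
  2: ids {1, 2, 4, 10} → MAX(m.amount)=231
  3: ids {3, 5, 8} → MAX(m.amount)=308

Bob | -34 ; Omar | 231 ; Pia | 308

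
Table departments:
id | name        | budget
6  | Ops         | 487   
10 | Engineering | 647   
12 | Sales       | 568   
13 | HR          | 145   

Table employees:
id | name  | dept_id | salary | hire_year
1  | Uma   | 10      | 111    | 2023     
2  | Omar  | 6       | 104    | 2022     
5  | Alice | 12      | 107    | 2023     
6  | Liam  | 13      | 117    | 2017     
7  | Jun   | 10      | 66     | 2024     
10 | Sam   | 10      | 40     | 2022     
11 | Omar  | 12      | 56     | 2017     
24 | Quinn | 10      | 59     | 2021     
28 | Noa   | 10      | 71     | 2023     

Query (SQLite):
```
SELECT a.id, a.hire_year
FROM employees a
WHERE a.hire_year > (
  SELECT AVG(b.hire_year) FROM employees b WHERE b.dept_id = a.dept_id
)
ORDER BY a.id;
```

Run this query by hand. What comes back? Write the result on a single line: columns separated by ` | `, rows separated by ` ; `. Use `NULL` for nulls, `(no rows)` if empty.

1 | 2023 ; 5 | 2023 ; 7 | 2024 ; 28 | 2023

For each employees row a, compute AVG(hire_year) over rows sharing a.dept_id.
Keep row a if a.hire_year > that per-group AVG.
  dept_id=6: AVG(hire_year) = 2022.0
  dept_id=10: AVG(hire_year) = 2022.6
  dept_id=12: AVG(hire_year) = 2020.0
  dept_id=13: AVG(hire_year) = 2017.0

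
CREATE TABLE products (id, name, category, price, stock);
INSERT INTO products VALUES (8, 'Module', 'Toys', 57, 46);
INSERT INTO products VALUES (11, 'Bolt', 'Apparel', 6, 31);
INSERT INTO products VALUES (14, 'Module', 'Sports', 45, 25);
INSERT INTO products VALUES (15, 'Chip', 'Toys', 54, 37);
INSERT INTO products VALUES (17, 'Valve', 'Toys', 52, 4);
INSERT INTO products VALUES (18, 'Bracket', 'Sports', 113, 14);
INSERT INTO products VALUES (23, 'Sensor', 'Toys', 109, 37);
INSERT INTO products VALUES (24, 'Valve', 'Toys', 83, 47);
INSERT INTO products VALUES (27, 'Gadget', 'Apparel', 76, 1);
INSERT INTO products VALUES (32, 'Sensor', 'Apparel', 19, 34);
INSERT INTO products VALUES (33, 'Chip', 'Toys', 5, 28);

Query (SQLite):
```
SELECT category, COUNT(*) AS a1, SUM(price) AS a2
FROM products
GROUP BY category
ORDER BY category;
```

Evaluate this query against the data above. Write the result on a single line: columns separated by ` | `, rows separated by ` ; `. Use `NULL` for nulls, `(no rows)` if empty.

Apparel | 3 | 101 ; Sports | 2 | 158 ; Toys | 6 | 360

Group products by category.
Per group compute: COUNT(*), SUM(price).
  Apparel: ids {11, 27, 32} → COUNT(*)=3, SUM(price)=101
  Sports: ids {14, 18} → COUNT(*)=2, SUM(price)=158
  Toys: ids {8, 15, 17, 23, 24, 33} → COUNT(*)=6, SUM(price)=360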